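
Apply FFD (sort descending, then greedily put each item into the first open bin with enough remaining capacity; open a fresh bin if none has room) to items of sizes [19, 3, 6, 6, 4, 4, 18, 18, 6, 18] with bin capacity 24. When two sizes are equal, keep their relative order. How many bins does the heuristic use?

Sorted descending: 19, 18, 18, 18, 6, 6, 6, 4, 4, 3.
  19 → bin 1 (new)  [load 19/24]
  18 → bin 2 (new)  [load 18/24]
  18 → bin 3 (new)  [load 18/24]
  18 → bin 4 (new)  [load 18/24]
  6 → bin 2  [load 24/24]
  6 → bin 3  [load 24/24]
  6 → bin 4  [load 24/24]
  4 → bin 1  [load 23/24]
  4 → bin 5 (new)  [load 4/24]
  3 → bin 5  [load 7/24]
5 bins opened.

5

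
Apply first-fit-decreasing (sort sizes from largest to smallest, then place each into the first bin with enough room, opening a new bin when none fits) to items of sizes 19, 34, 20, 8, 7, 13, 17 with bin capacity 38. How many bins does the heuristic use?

Sorted descending: 34, 20, 19, 17, 13, 8, 7.
  34 → bin 1 (new)  [load 34/38]
  20 → bin 2 (new)  [load 20/38]
  19 → bin 3 (new)  [load 19/38]
  17 → bin 2  [load 37/38]
  13 → bin 3  [load 32/38]
  8 → bin 4 (new)  [load 8/38]
  7 → bin 4  [load 15/38]
4 bins opened.

4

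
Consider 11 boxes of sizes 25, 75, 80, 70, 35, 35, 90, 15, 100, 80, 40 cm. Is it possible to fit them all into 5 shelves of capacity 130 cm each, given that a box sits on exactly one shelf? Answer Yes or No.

Total = 645 cm; ⌈645/130⌉ = 5.
6 boxes each exceed half the capacity and cannot share a shelf, forcing at least 6 shelves.
At least 6 shelves are required, but only 5 are allowed.

No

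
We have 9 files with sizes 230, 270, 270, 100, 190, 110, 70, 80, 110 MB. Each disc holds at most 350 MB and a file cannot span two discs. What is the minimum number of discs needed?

5

Total = 270 + 270 + 230 + 190 + 110 + 110 + 100 + 80 + 70 = 1430 MB.
Lower bound: ⌈1430/350⌉ = 5 discs.
A packing using 5 discs:
  disc 1: 270 + 80 = 350
  disc 2: 270 + 70 = 340
  disc 3: 230 + 110 = 340
  disc 4: 190 + 110 = 300
  disc 5: 100 = 100
This matches the lower bound, so 5 is optimal.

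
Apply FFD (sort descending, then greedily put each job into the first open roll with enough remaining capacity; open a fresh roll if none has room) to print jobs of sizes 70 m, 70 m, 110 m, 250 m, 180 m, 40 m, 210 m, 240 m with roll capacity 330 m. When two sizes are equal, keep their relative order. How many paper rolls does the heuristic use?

4

Sorted descending: 250, 240, 210, 180, 110, 70, 70, 40.
  250 → roll 1 (new)  [load 250/330]
  240 → roll 2 (new)  [load 240/330]
  210 → roll 3 (new)  [load 210/330]
  180 → roll 4 (new)  [load 180/330]
  110 → roll 3  [load 320/330]
  70 → roll 1  [load 320/330]
  70 → roll 2  [load 310/330]
  40 → roll 4  [load 220/330]
4 paper rolls opened.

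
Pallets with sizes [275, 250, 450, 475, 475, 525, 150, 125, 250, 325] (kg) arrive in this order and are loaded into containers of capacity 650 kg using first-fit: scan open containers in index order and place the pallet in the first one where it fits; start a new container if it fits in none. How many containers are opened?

6

  275 → container 1 (new)  [load 275/650]
  250 → container 1  [load 525/650]
  450 → container 2 (new)  [load 450/650]
  475 → container 3 (new)  [load 475/650]
  475 → container 4 (new)  [load 475/650]
  525 → container 5 (new)  [load 525/650]
  150 → container 2  [load 600/650]
  125 → container 1  [load 650/650]
  250 → container 6 (new)  [load 250/650]
  325 → container 6  [load 575/650]
6 containers opened.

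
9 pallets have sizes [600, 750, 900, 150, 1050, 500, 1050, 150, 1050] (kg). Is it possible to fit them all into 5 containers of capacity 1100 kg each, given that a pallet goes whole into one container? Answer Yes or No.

No

Total = 6200 kg; ⌈6200/1100⌉ = 6.
At least 6 containers are required, but only 5 are allowed.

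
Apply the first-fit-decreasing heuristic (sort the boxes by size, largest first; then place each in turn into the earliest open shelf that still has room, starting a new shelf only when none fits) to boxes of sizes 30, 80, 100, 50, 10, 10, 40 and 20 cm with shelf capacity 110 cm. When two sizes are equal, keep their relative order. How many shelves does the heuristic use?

4

Sorted descending: 100, 80, 50, 40, 30, 20, 10, 10.
  100 → shelf 1 (new)  [load 100/110]
  80 → shelf 2 (new)  [load 80/110]
  50 → shelf 3 (new)  [load 50/110]
  40 → shelf 3  [load 90/110]
  30 → shelf 2  [load 110/110]
  20 → shelf 3  [load 110/110]
  10 → shelf 1  [load 110/110]
  10 → shelf 4 (new)  [load 10/110]
4 shelves opened.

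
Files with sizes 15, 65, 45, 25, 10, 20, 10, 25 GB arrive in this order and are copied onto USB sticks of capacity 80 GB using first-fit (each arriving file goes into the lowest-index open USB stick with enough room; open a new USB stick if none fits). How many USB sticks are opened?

3

  15 → USB stick 1 (new)  [load 15/80]
  65 → USB stick 1  [load 80/80]
  45 → USB stick 2 (new)  [load 45/80]
  25 → USB stick 2  [load 70/80]
  10 → USB stick 2  [load 80/80]
  20 → USB stick 3 (new)  [load 20/80]
  10 → USB stick 3  [load 30/80]
  25 → USB stick 3  [load 55/80]
3 USB sticks opened.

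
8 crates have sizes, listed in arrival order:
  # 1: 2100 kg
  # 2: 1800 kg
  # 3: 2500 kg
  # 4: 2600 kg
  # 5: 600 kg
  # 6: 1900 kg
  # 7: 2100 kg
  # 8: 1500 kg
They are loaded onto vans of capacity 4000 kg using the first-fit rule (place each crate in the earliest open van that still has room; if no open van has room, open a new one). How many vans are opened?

5

  2100 → van 1 (new)  [load 2100/4000]
  1800 → van 1  [load 3900/4000]
  2500 → van 2 (new)  [load 2500/4000]
  2600 → van 3 (new)  [load 2600/4000]
  600 → van 2  [load 3100/4000]
  1900 → van 4 (new)  [load 1900/4000]
  2100 → van 4  [load 4000/4000]
  1500 → van 5 (new)  [load 1500/4000]
5 vans opened.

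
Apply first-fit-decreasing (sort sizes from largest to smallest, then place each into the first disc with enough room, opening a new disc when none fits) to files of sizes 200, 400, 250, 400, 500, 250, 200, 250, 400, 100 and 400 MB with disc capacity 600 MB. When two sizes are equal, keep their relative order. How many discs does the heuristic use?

7

Sorted descending: 500, 400, 400, 400, 400, 250, 250, 250, 200, 200, 100.
  500 → disc 1 (new)  [load 500/600]
  400 → disc 2 (new)  [load 400/600]
  400 → disc 3 (new)  [load 400/600]
  400 → disc 4 (new)  [load 400/600]
  400 → disc 5 (new)  [load 400/600]
  250 → disc 6 (new)  [load 250/600]
  250 → disc 6  [load 500/600]
  250 → disc 7 (new)  [load 250/600]
  200 → disc 2  [load 600/600]
  200 → disc 3  [load 600/600]
  100 → disc 1  [load 600/600]
7 discs opened.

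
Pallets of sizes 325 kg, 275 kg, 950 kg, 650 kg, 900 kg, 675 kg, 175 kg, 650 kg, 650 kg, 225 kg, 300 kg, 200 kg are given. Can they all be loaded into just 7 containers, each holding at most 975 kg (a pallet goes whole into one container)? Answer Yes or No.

A valid assignment using 7 containers:
  container 1: 950 = 950
  container 2: 900 = 900
  container 3: 675 + 300 = 975
  container 4: 650 + 325 = 975
  container 5: 650 + 275 = 925
  container 6: 650 + 225 = 875
  container 7: 200 + 175 = 375
Every load is within 975 kg, so 7 containers suffice.

Yes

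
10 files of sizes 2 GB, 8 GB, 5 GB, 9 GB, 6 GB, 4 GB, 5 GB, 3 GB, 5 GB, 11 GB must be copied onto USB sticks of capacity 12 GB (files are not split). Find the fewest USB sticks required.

5

Total = 11 + 9 + 8 + 6 + 5 + 5 + 5 + 4 + 3 + 2 = 58 GB.
Lower bound: ⌈58/12⌉ = 5 USB sticks.
A packing using 5 USB sticks:
  USB stick 1: 11 = 11
  USB stick 2: 9 + 3 = 12
  USB stick 3: 8 + 4 = 12
  USB stick 4: 6 + 5 = 11
  USB stick 5: 5 + 5 + 2 = 12
This matches the lower bound, so 5 is optimal.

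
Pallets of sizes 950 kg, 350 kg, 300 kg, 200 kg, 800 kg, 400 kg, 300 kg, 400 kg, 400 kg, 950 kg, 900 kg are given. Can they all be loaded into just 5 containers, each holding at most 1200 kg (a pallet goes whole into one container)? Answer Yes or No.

No

Total = 5950 kg; ⌈5950/1200⌉ = 5.
The bound of 5 does not rule out 5, but exhaustive search shows no assignment into 5 containers of capacity 1200 kg exists — the minimum is 6.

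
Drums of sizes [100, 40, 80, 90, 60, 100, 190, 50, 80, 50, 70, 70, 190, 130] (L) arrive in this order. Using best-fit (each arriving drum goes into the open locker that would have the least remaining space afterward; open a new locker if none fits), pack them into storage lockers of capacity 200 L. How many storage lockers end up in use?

7

  100 → locker 1 (new)  [load 100/200]
  40 → locker 1  [load 140/200]
  80 → locker 2 (new)  [load 80/200]
  90 → locker 2  [load 170/200]
  60 → locker 1  [load 200/200]
  100 → locker 3 (new)  [load 100/200]
  190 → locker 4 (new)  [load 190/200]
  50 → locker 3  [load 150/200]
  80 → locker 5 (new)  [load 80/200]
  50 → locker 3  [load 200/200]
  70 → locker 5  [load 150/200]
  70 → locker 6 (new)  [load 70/200]
  190 → locker 7 (new)  [load 190/200]
  130 → locker 6  [load 200/200]
7 storage lockers opened.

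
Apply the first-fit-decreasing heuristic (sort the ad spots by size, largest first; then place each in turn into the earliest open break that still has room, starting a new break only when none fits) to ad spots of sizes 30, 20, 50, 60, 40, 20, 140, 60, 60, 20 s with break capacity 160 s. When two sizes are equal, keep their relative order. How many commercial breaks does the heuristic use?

4

Sorted descending: 140, 60, 60, 60, 50, 40, 30, 20, 20, 20.
  140 → break 1 (new)  [load 140/160]
  60 → break 2 (new)  [load 60/160]
  60 → break 2  [load 120/160]
  60 → break 3 (new)  [load 60/160]
  50 → break 3  [load 110/160]
  40 → break 2  [load 160/160]
  30 → break 3  [load 140/160]
  20 → break 1  [load 160/160]
  20 → break 3  [load 160/160]
  20 → break 4 (new)  [load 20/160]
4 commercial breaks opened.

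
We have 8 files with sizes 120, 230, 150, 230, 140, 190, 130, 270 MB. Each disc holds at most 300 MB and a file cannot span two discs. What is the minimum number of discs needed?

6

Total = 270 + 230 + 230 + 190 + 150 + 140 + 130 + 120 = 1460 MB.
Lower bound: ⌈1460/300⌉ = 5 discs.
A packing using 6 discs:
  disc 1: 270 = 270
  disc 2: 230 = 230
  disc 3: 230 = 230
  disc 4: 190 = 190
  disc 5: 150 + 140 = 290
  disc 6: 130 + 120 = 250
No arrangement into 5 discs stays within capacity, so 6 is optimal.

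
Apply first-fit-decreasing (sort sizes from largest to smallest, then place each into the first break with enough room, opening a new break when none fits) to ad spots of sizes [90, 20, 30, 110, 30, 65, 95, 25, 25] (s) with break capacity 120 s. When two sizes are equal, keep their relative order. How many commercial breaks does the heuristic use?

Sorted descending: 110, 95, 90, 65, 30, 30, 25, 25, 20.
  110 → break 1 (new)  [load 110/120]
  95 → break 2 (new)  [load 95/120]
  90 → break 3 (new)  [load 90/120]
  65 → break 4 (new)  [load 65/120]
  30 → break 3  [load 120/120]
  30 → break 4  [load 95/120]
  25 → break 2  [load 120/120]
  25 → break 4  [load 120/120]
  20 → break 5 (new)  [load 20/120]
5 commercial breaks opened.

5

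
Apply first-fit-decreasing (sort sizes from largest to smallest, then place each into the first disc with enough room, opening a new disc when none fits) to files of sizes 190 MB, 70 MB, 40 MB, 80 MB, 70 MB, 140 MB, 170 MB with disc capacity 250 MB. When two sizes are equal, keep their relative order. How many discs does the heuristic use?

Sorted descending: 190, 170, 140, 80, 70, 70, 40.
  190 → disc 1 (new)  [load 190/250]
  170 → disc 2 (new)  [load 170/250]
  140 → disc 3 (new)  [load 140/250]
  80 → disc 2  [load 250/250]
  70 → disc 3  [load 210/250]
  70 → disc 4 (new)  [load 70/250]
  40 → disc 1  [load 230/250]
4 discs opened.

4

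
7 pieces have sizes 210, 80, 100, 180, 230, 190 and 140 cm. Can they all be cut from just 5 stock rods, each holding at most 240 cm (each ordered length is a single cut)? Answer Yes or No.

No

Total = 1130 cm; ⌈1130/240⌉ = 5.
The bound of 5 does not rule out 5, but exhaustive search shows no assignment into 5 stock rods of capacity 240 cm exists — the minimum is 6.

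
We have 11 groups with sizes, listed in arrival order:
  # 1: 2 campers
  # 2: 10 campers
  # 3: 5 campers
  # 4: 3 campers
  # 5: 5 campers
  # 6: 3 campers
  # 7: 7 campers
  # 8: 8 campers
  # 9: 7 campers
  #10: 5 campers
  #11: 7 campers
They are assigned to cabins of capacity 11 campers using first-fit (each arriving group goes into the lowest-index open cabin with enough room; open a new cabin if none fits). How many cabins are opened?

8

  2 → cabin 1 (new)  [load 2/11]
  10 → cabin 2 (new)  [load 10/11]
  5 → cabin 1  [load 7/11]
  3 → cabin 1  [load 10/11]
  5 → cabin 3 (new)  [load 5/11]
  3 → cabin 3  [load 8/11]
  7 → cabin 4 (new)  [load 7/11]
  8 → cabin 5 (new)  [load 8/11]
  7 → cabin 6 (new)  [load 7/11]
  5 → cabin 7 (new)  [load 5/11]
  7 → cabin 8 (new)  [load 7/11]
8 cabins opened.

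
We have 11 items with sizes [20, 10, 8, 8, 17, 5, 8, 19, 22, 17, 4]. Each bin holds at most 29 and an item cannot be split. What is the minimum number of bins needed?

5

Total = 22 + 20 + 19 + 17 + 17 + 10 + 8 + 8 + 8 + 5 + 4 = 138.
Lower bound: ⌈138/29⌉ = 5 bins.
A packing using 5 bins:
  bin 1: 22 + 5 = 27
  bin 2: 20 + 8 = 28
  bin 3: 19 + 10 = 29
  bin 4: 17 + 8 + 4 = 29
  bin 5: 17 + 8 = 25
This matches the lower bound, so 5 is optimal.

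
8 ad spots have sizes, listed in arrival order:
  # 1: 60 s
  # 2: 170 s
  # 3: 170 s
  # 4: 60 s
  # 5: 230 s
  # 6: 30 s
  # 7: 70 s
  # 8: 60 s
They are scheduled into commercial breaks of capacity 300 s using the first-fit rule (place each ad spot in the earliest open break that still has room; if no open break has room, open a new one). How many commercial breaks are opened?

  60 → break 1 (new)  [load 60/300]
  170 → break 1  [load 230/300]
  170 → break 2 (new)  [load 170/300]
  60 → break 1  [load 290/300]
  230 → break 3 (new)  [load 230/300]
  30 → break 2  [load 200/300]
  70 → break 2  [load 270/300]
  60 → break 3  [load 290/300]
3 commercial breaks opened.

3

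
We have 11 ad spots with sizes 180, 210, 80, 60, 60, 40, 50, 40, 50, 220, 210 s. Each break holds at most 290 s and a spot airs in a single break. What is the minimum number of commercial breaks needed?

Total = 220 + 210 + 210 + 180 + 80 + 60 + 60 + 50 + 50 + 40 + 40 = 1200 s.
Lower bound: ⌈1200/290⌉ = 5 commercial breaks.
A packing using 5 commercial breaks:
  break 1: 220 + 60 = 280
  break 2: 210 + 80 = 290
  break 3: 210 + 60 = 270
  break 4: 180 + 50 + 50 = 280
  break 5: 40 + 40 = 80
This matches the lower bound, so 5 is optimal.

5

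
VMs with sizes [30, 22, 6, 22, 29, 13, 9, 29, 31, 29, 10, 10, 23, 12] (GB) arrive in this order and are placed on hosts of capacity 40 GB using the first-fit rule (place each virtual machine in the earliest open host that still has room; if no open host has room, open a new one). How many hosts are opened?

8

  30 → host 1 (new)  [load 30/40]
  22 → host 2 (new)  [load 22/40]
  6 → host 1  [load 36/40]
  22 → host 3 (new)  [load 22/40]
  29 → host 4 (new)  [load 29/40]
  13 → host 2  [load 35/40]
  9 → host 3  [load 31/40]
  29 → host 5 (new)  [load 29/40]
  31 → host 6 (new)  [load 31/40]
  29 → host 7 (new)  [load 29/40]
  10 → host 4  [load 39/40]
  10 → host 5  [load 39/40]
  23 → host 8 (new)  [load 23/40]
  12 → host 8  [load 35/40]
8 hosts opened.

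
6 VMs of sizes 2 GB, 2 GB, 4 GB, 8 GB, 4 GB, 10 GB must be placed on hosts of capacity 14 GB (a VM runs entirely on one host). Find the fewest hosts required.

3

Total = 10 + 8 + 4 + 4 + 2 + 2 = 30 GB.
Lower bound: ⌈30/14⌉ = 3 hosts.
A packing using 3 hosts:
  host 1: 10 + 4 = 14
  host 2: 8 + 4 + 2 = 14
  host 3: 2 = 2
This matches the lower bound, so 3 is optimal.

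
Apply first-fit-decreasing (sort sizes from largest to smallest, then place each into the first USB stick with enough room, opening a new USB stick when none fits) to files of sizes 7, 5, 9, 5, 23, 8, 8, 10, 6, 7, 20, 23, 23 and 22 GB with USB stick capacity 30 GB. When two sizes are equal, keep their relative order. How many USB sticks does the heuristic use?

Sorted descending: 23, 23, 23, 22, 20, 10, 9, 8, 8, 7, 7, 6, 5, 5.
  23 → USB stick 1 (new)  [load 23/30]
  23 → USB stick 2 (new)  [load 23/30]
  23 → USB stick 3 (new)  [load 23/30]
  22 → USB stick 4 (new)  [load 22/30]
  20 → USB stick 5 (new)  [load 20/30]
  10 → USB stick 5  [load 30/30]
  9 → USB stick 6 (new)  [load 9/30]
  8 → USB stick 4  [load 30/30]
  8 → USB stick 6  [load 17/30]
  7 → USB stick 1  [load 30/30]
  7 → USB stick 2  [load 30/30]
  6 → USB stick 3  [load 29/30]
  5 → USB stick 6  [load 22/30]
  5 → USB stick 6  [load 27/30]
6 USB sticks opened.

6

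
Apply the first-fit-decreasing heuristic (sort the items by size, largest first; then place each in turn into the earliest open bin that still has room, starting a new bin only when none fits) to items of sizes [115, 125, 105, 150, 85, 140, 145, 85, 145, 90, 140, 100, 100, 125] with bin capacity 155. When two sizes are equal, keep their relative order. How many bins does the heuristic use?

14

Sorted descending: 150, 145, 145, 140, 140, 125, 125, 115, 105, 100, 100, 90, 85, 85.
  150 → bin 1 (new)  [load 150/155]
  145 → bin 2 (new)  [load 145/155]
  145 → bin 3 (new)  [load 145/155]
  140 → bin 4 (new)  [load 140/155]
  140 → bin 5 (new)  [load 140/155]
  125 → bin 6 (new)  [load 125/155]
  125 → bin 7 (new)  [load 125/155]
  115 → bin 8 (new)  [load 115/155]
  105 → bin 9 (new)  [load 105/155]
  100 → bin 10 (new)  [load 100/155]
  100 → bin 11 (new)  [load 100/155]
  90 → bin 12 (new)  [load 90/155]
  85 → bin 13 (new)  [load 85/155]
  85 → bin 14 (new)  [load 85/155]
14 bins opened.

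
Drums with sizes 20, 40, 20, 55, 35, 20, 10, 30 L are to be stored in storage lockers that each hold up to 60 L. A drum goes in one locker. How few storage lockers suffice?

Total = 55 + 40 + 35 + 30 + 20 + 20 + 20 + 10 = 230 L.
Lower bound: ⌈230/60⌉ = 4 storage lockers.
A packing using 4 storage lockers:
  locker 1: 55 = 55
  locker 2: 40 + 20 = 60
  locker 3: 35 + 20 = 55
  locker 4: 30 + 20 + 10 = 60
This matches the lower bound, so 4 is optimal.

4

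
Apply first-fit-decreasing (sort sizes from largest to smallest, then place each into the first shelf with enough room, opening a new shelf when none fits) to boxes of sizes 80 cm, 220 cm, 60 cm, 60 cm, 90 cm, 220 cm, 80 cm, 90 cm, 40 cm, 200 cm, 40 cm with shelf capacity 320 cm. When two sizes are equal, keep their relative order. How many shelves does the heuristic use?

4

Sorted descending: 220, 220, 200, 90, 90, 80, 80, 60, 60, 40, 40.
  220 → shelf 1 (new)  [load 220/320]
  220 → shelf 2 (new)  [load 220/320]
  200 → shelf 3 (new)  [load 200/320]
  90 → shelf 1  [load 310/320]
  90 → shelf 2  [load 310/320]
  80 → shelf 3  [load 280/320]
  80 → shelf 4 (new)  [load 80/320]
  60 → shelf 4  [load 140/320]
  60 → shelf 4  [load 200/320]
  40 → shelf 3  [load 320/320]
  40 → shelf 4  [load 240/320]
4 shelves opened.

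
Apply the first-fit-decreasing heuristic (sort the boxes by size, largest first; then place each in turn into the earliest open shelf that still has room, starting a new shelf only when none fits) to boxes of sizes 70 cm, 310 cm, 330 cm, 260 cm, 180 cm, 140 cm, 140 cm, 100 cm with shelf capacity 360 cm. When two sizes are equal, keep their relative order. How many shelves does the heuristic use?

Sorted descending: 330, 310, 260, 180, 140, 140, 100, 70.
  330 → shelf 1 (new)  [load 330/360]
  310 → shelf 2 (new)  [load 310/360]
  260 → shelf 3 (new)  [load 260/360]
  180 → shelf 4 (new)  [load 180/360]
  140 → shelf 4  [load 320/360]
  140 → shelf 5 (new)  [load 140/360]
  100 → shelf 3  [load 360/360]
  70 → shelf 5  [load 210/360]
5 shelves opened.

5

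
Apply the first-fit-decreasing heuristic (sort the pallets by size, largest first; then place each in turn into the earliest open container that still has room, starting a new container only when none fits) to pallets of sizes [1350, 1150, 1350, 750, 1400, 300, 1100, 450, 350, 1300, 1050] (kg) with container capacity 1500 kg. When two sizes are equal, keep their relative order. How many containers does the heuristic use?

Sorted descending: 1400, 1350, 1350, 1300, 1150, 1100, 1050, 750, 450, 350, 300.
  1400 → container 1 (new)  [load 1400/1500]
  1350 → container 2 (new)  [load 1350/1500]
  1350 → container 3 (new)  [load 1350/1500]
  1300 → container 4 (new)  [load 1300/1500]
  1150 → container 5 (new)  [load 1150/1500]
  1100 → container 6 (new)  [load 1100/1500]
  1050 → container 7 (new)  [load 1050/1500]
  750 → container 8 (new)  [load 750/1500]
  450 → container 7  [load 1500/1500]
  350 → container 5  [load 1500/1500]
  300 → container 6  [load 1400/1500]
8 containers opened.

8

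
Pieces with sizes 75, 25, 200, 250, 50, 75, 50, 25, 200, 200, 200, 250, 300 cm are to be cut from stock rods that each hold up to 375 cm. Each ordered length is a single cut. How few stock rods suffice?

7

Total = 300 + 250 + 250 + 200 + 200 + 200 + 200 + 75 + 75 + 50 + 50 + 25 + 25 = 1900 cm.
Lower bound: ⌈1900/375⌉ = 6 stock rods.
Also, 7 pieces each exceed 375/2 cm, and no two of those can share a stock rod, so at least 7 stock rods are needed.
A packing using 7 stock rods:
  stock rod 1: 300 + 75 = 375
  stock rod 2: 250 + 75 + 50 = 375
  stock rod 3: 250 + 50 + 25 + 25 = 350
  stock rod 4: 200 = 200
  stock rod 5: 200 = 200
  stock rod 6: 200 = 200
  stock rod 7: 200 = 200
This matches the lower bound, so 7 is optimal.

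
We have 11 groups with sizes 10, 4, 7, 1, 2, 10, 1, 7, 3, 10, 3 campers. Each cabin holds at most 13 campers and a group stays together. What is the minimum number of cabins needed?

Total = 10 + 10 + 10 + 7 + 7 + 4 + 3 + 3 + 2 + 1 + 1 = 58 campers.
Lower bound: ⌈58/13⌉ = 5 cabins.
A packing using 5 cabins:
  cabin 1: 10 + 3 = 13
  cabin 2: 10 + 3 = 13
  cabin 3: 10 + 2 + 1 = 13
  cabin 4: 7 + 4 + 1 = 12
  cabin 5: 7 = 7
This matches the lower bound, so 5 is optimal.

5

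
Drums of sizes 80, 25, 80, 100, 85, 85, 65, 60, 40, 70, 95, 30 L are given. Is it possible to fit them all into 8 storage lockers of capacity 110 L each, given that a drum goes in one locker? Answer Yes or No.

Total = 815 L; ⌈815/110⌉ = 8.
9 drums each exceed half the capacity and cannot share a locker, forcing at least 9 storage lockers.
At least 9 storage lockers are required, but only 8 are allowed.

No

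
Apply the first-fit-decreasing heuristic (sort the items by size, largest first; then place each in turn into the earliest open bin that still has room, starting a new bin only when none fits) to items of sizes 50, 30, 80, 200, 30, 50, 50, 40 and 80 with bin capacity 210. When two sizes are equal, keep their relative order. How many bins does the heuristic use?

3

Sorted descending: 200, 80, 80, 50, 50, 50, 40, 30, 30.
  200 → bin 1 (new)  [load 200/210]
  80 → bin 2 (new)  [load 80/210]
  80 → bin 2  [load 160/210]
  50 → bin 2  [load 210/210]
  50 → bin 3 (new)  [load 50/210]
  50 → bin 3  [load 100/210]
  40 → bin 3  [load 140/210]
  30 → bin 3  [load 170/210]
  30 → bin 3  [load 200/210]
3 bins opened.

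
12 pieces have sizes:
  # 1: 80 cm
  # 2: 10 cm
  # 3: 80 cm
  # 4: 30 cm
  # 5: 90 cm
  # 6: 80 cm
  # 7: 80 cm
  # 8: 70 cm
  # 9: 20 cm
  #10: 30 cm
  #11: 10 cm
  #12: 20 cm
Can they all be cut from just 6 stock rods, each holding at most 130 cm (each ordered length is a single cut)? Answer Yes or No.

A valid assignment using 6 stock rods:
  stock rod 1: 90 + 30 + 10 = 130
  stock rod 2: 80 + 30 + 20 = 130
  stock rod 3: 80 + 20 + 10 = 110
  stock rod 4: 80 = 80
  stock rod 5: 80 = 80
  stock rod 6: 70 = 70
Every load is within 130 cm, so 6 stock rods suffice.

Yes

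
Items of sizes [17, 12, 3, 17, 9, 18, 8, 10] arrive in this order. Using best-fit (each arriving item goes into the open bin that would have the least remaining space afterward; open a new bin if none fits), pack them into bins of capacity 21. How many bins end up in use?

  17 → bin 1 (new)  [load 17/21]
  12 → bin 2 (new)  [load 12/21]
  3 → bin 1  [load 20/21]
  17 → bin 3 (new)  [load 17/21]
  9 → bin 2  [load 21/21]
  18 → bin 4 (new)  [load 18/21]
  8 → bin 5 (new)  [load 8/21]
  10 → bin 5  [load 18/21]
5 bins opened.

5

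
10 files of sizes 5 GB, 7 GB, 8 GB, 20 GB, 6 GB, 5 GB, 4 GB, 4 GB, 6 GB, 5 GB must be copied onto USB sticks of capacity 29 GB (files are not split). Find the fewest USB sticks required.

3

Total = 20 + 8 + 7 + 6 + 6 + 5 + 5 + 5 + 4 + 4 = 70 GB.
Lower bound: ⌈70/29⌉ = 3 USB sticks.
A packing using 3 USB sticks:
  USB stick 1: 20 + 8 = 28
  USB stick 2: 7 + 6 + 6 + 5 + 5 = 29
  USB stick 3: 5 + 4 + 4 = 13
This matches the lower bound, so 3 is optimal.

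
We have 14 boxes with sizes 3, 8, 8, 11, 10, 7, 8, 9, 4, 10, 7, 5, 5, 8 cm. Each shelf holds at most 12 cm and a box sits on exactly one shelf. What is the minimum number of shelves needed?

Total = 11 + 10 + 10 + 9 + 8 + 8 + 8 + 8 + 7 + 7 + 5 + 5 + 4 + 3 = 103 cm.
Lower bound: ⌈103/12⌉ = 9 shelves.
Also, 10 boxes each exceed 6 cm, and no two of those can share a shelf, so at least 10 shelves are needed.
A packing using 10 shelves:
  shelf 1: 11 = 11
  shelf 2: 10 = 10
  shelf 3: 10 = 10
  shelf 4: 9 + 3 = 12
  shelf 5: 8 + 4 = 12
  shelf 6: 8 = 8
  shelf 7: 8 = 8
  shelf 8: 8 = 8
  shelf 9: 7 + 5 = 12
  shelf 10: 7 + 5 = 12
This matches the lower bound, so 10 is optimal.

10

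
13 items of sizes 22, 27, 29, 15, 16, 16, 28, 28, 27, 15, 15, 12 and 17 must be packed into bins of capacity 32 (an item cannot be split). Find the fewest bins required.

10

Total = 29 + 28 + 28 + 27 + 27 + 22 + 17 + 16 + 16 + 15 + 15 + 15 + 12 = 267.
Lower bound: ⌈267/32⌉ = 9 bins.
A packing using 10 bins:
  bin 1: 29 = 29
  bin 2: 28 = 28
  bin 3: 28 = 28
  bin 4: 27 = 27
  bin 5: 27 = 27
  bin 6: 22 = 22
  bin 7: 17 + 15 = 32
  bin 8: 16 + 16 = 32
  bin 9: 15 + 15 = 30
  bin 10: 12 = 12
No arrangement into 9 bins stays within capacity, so 10 is optimal.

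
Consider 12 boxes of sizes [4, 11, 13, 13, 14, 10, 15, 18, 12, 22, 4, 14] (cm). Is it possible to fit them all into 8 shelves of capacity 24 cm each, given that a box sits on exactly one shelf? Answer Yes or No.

Yes

A valid assignment using 8 shelves:
  shelf 1: 22 = 22
  shelf 2: 18 + 4 = 22
  shelf 3: 15 + 4 = 19
  shelf 4: 14 + 10 = 24
  shelf 5: 14 = 14
  shelf 6: 13 + 11 = 24
  shelf 7: 13 = 13
  shelf 8: 12 = 12
Every load is within 24 cm, so 8 shelves suffice.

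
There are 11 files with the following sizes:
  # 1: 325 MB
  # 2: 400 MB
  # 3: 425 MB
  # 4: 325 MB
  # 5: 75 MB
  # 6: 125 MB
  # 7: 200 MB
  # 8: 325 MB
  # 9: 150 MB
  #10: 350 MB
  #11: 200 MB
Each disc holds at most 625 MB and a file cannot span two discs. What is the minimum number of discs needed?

6

Total = 425 + 400 + 350 + 325 + 325 + 325 + 200 + 200 + 150 + 125 + 75 = 2900 MB.
Lower bound: ⌈2900/625⌉ = 5 discs.
Also, 6 files each exceed 625/2 MB, and no two of those can share a disc, so at least 6 discs are needed.
A packing using 6 discs:
  disc 1: 425 + 200 = 625
  disc 2: 400 + 200 = 600
  disc 3: 350 + 150 + 125 = 625
  disc 4: 325 + 75 = 400
  disc 5: 325 = 325
  disc 6: 325 = 325
This matches the lower bound, so 6 is optimal.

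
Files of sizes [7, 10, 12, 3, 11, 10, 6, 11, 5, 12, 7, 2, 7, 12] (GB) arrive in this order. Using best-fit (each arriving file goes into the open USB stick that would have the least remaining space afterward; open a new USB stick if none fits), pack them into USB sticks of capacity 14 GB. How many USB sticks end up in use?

10

  7 → USB stick 1 (new)  [load 7/14]
  10 → USB stick 2 (new)  [load 10/14]
  12 → USB stick 3 (new)  [load 12/14]
  3 → USB stick 2  [load 13/14]
  11 → USB stick 4 (new)  [load 11/14]
  10 → USB stick 5 (new)  [load 10/14]
  6 → USB stick 1  [load 13/14]
  11 → USB stick 6 (new)  [load 11/14]
  5 → USB stick 7 (new)  [load 5/14]
  12 → USB stick 8 (new)  [load 12/14]
  7 → USB stick 7  [load 12/14]
  2 → USB stick 3  [load 14/14]
  7 → USB stick 9 (new)  [load 7/14]
  12 → USB stick 10 (new)  [load 12/14]
10 USB sticks opened.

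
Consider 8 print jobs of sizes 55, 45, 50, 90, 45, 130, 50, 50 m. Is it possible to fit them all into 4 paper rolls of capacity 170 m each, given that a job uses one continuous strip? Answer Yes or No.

Yes

A valid assignment using 4 paper rolls:
  roll 1: 130 = 130
  roll 2: 90 + 55 = 145
  roll 3: 50 + 50 + 50 = 150
  roll 4: 45 + 45 = 90
Every load is within 170 m, so 4 paper rolls suffice.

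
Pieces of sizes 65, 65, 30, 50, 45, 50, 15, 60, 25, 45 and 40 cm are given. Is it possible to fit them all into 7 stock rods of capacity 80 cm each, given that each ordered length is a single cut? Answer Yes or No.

No

Total = 490 cm; ⌈490/80⌉ = 7.
The bound of 7 does not rule out 7, but exhaustive search shows no assignment into 7 stock rods of capacity 80 cm exists — the minimum is 8.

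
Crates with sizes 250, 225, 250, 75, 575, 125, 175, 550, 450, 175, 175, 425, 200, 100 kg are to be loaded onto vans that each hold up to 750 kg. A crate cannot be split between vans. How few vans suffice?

5

Total = 575 + 550 + 450 + 425 + 250 + 250 + 225 + 200 + 175 + 175 + 175 + 125 + 100 + 75 = 3750 kg.
Lower bound: ⌈3750/750⌉ = 5 vans.
A packing using 5 vans:
  van 1: 575 + 175 = 750
  van 2: 550 + 200 = 750
  van 3: 450 + 175 + 125 = 750
  van 4: 425 + 250 + 75 = 750
  van 5: 250 + 225 + 175 + 100 = 750
This matches the lower bound, so 5 is optimal.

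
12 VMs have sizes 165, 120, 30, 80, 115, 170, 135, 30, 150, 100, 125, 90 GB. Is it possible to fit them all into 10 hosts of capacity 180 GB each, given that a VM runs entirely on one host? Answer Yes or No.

Yes

A valid assignment using 9 hosts:
  host 1: 170 = 170
  host 2: 165 = 165
  host 3: 150 + 30 = 180
  host 4: 135 + 30 = 165
  host 5: 125 = 125
  host 6: 120 = 120
  host 7: 115 = 115
  host 8: 100 + 80 = 180
  host 9: 90 = 90
That uses only 9 ≤ 10, so 10 hosts are enough.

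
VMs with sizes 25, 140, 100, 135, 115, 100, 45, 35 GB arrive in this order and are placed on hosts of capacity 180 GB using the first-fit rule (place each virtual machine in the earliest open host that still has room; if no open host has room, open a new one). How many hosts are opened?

  25 → host 1 (new)  [load 25/180]
  140 → host 1  [load 165/180]
  100 → host 2 (new)  [load 100/180]
  135 → host 3 (new)  [load 135/180]
  115 → host 4 (new)  [load 115/180]
  100 → host 5 (new)  [load 100/180]
  45 → host 2  [load 145/180]
  35 → host 2  [load 180/180]
5 hosts opened.

5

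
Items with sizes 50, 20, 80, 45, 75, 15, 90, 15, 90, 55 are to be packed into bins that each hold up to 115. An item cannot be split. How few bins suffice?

6

Total = 90 + 90 + 80 + 75 + 55 + 50 + 45 + 20 + 15 + 15 = 535.
Lower bound: ⌈535/115⌉ = 5 bins.
A packing using 6 bins:
  bin 1: 90 + 20 = 110
  bin 2: 90 + 15 = 105
  bin 3: 80 + 15 = 95
  bin 4: 75 = 75
  bin 5: 55 + 50 = 105
  bin 6: 45 = 45
No arrangement into 5 bins stays within capacity, so 6 is optimal.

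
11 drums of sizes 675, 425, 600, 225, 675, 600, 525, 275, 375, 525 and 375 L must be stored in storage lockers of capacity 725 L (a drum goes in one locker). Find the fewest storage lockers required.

Total = 675 + 675 + 600 + 600 + 525 + 525 + 425 + 375 + 375 + 275 + 225 = 5275 L.
Lower bound: ⌈5275/725⌉ = 8 storage lockers.
Also, 9 drums each exceed 725/2 L, and no two of those can share a locker, so at least 9 storage lockers are needed.
A packing using 9 storage lockers:
  locker 1: 675 = 675
  locker 2: 675 = 675
  locker 3: 600 = 600
  locker 4: 600 = 600
  locker 5: 525 = 525
  locker 6: 525 = 525
  locker 7: 425 + 275 = 700
  locker 8: 375 + 225 = 600
  locker 9: 375 = 375
This matches the lower bound, so 9 is optimal.

9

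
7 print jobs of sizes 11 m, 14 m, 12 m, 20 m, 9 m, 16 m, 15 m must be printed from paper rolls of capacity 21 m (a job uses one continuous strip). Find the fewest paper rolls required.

6

Total = 20 + 16 + 15 + 14 + 12 + 11 + 9 = 97 m.
Lower bound: ⌈97/21⌉ = 5 paper rolls.
Also, 6 print jobs each exceed 21/2 m, and no two of those can share a roll, so at least 6 paper rolls are needed.
A packing using 6 paper rolls:
  roll 1: 20 = 20
  roll 2: 16 = 16
  roll 3: 15 = 15
  roll 4: 14 = 14
  roll 5: 12 + 9 = 21
  roll 6: 11 = 11
This matches the lower bound, so 6 is optimal.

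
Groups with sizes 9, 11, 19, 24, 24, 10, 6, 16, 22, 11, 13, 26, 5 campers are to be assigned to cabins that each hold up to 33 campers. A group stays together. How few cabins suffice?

Total = 26 + 24 + 24 + 22 + 19 + 16 + 13 + 11 + 11 + 10 + 9 + 6 + 5 = 196 campers.
Lower bound: ⌈196/33⌉ = 6 cabins.
A packing using 7 cabins:
  cabin 1: 26 + 6 = 32
  cabin 2: 24 + 9 = 33
  cabin 3: 24 + 5 = 29
  cabin 4: 22 + 11 = 33
  cabin 5: 19 + 13 = 32
  cabin 6: 16 + 11 = 27
  cabin 7: 10 = 10
No arrangement into 6 cabins stays within capacity, so 7 is optimal.

7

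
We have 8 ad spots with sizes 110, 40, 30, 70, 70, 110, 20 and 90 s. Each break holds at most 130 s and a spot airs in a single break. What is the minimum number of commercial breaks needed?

Total = 110 + 110 + 90 + 70 + 70 + 40 + 30 + 20 = 540 s.
Lower bound: ⌈540/130⌉ = 5 commercial breaks.
A packing using 5 commercial breaks:
  break 1: 110 + 20 = 130
  break 2: 110 = 110
  break 3: 90 + 40 = 130
  break 4: 70 + 30 = 100
  break 5: 70 = 70
This matches the lower bound, so 5 is optimal.

5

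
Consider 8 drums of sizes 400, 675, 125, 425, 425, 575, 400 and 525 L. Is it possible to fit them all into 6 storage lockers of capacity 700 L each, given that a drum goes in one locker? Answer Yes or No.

Total = 3550 L; ⌈3550/700⌉ = 6.
7 drums each exceed half the capacity and cannot share a locker, forcing at least 7 storage lockers.
At least 7 storage lockers are required, but only 6 are allowed.

No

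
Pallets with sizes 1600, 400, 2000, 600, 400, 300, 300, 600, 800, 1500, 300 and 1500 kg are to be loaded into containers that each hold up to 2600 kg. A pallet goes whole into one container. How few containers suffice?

Total = 2000 + 1600 + 1500 + 1500 + 800 + 600 + 600 + 400 + 400 + 300 + 300 + 300 = 10300 kg.
Lower bound: ⌈10300/2600⌉ = 4 containers.
A packing using 4 containers:
  container 1: 2000 + 600 = 2600
  container 2: 1600 + 600 + 400 = 2600
  container 3: 1500 + 800 + 300 = 2600
  container 4: 1500 + 400 + 300 + 300 = 2500
This matches the lower bound, so 4 is optimal.

4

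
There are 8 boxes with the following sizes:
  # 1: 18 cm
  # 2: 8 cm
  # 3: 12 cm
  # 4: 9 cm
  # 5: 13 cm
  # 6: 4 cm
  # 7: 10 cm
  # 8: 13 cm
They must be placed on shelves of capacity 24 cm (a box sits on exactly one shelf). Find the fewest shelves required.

Total = 18 + 13 + 13 + 12 + 10 + 9 + 8 + 4 = 87 cm.
Lower bound: ⌈87/24⌉ = 4 shelves.
A packing using 4 shelves:
  shelf 1: 18 + 4 = 22
  shelf 2: 13 + 10 = 23
  shelf 3: 13 + 9 = 22
  shelf 4: 12 + 8 = 20
This matches the lower bound, so 4 is optimal.

4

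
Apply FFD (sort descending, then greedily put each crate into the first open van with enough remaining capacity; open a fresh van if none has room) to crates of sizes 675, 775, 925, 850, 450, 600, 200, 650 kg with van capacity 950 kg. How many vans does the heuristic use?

Sorted descending: 925, 850, 775, 675, 650, 600, 450, 200.
  925 → van 1 (new)  [load 925/950]
  850 → van 2 (new)  [load 850/950]
  775 → van 3 (new)  [load 775/950]
  675 → van 4 (new)  [load 675/950]
  650 → van 5 (new)  [load 650/950]
  600 → van 6 (new)  [load 600/950]
  450 → van 7 (new)  [load 450/950]
  200 → van 4  [load 875/950]
7 vans opened.

7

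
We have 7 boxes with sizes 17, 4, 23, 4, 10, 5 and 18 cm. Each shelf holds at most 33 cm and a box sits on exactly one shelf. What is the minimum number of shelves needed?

Total = 23 + 18 + 17 + 10 + 5 + 4 + 4 = 81 cm.
Lower bound: ⌈81/33⌉ = 3 shelves.
A packing using 3 shelves:
  shelf 1: 23 + 10 = 33
  shelf 2: 18 + 5 + 4 + 4 = 31
  shelf 3: 17 = 17
This matches the lower bound, so 3 is optimal.

3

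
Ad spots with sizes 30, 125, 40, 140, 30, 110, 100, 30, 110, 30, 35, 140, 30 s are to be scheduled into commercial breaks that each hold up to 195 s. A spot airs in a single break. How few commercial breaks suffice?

6

Total = 140 + 140 + 125 + 110 + 110 + 100 + 40 + 35 + 30 + 30 + 30 + 30 + 30 = 950 s.
Lower bound: ⌈950/195⌉ = 5 commercial breaks.
Also, 6 ad spots each exceed 195/2 s, and no two of those can share a break, so at least 6 commercial breaks are needed.
A packing using 6 commercial breaks:
  break 1: 140 + 40 = 180
  break 2: 140 + 35 = 175
  break 3: 125 + 30 + 30 = 185
  break 4: 110 + 30 + 30 = 170
  break 5: 110 + 30 = 140
  break 6: 100 = 100
This matches the lower bound, so 6 is optimal.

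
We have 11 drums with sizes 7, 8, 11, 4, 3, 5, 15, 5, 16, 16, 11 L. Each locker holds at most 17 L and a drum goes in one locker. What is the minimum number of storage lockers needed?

Total = 16 + 16 + 15 + 11 + 11 + 8 + 7 + 5 + 5 + 4 + 3 = 101 L.
Lower bound: ⌈101/17⌉ = 6 storage lockers.
A packing using 7 storage lockers:
  locker 1: 16 = 16
  locker 2: 16 = 16
  locker 3: 15 = 15
  locker 4: 11 + 5 = 16
  locker 5: 11 + 5 = 16
  locker 6: 8 + 7 = 15
  locker 7: 4 + 3 = 7
No arrangement into 6 storage lockers stays within capacity, so 7 is optimal.

7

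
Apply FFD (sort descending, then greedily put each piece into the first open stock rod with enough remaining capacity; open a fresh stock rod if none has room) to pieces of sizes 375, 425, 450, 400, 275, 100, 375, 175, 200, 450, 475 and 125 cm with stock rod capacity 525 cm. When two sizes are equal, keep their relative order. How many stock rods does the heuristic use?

Sorted descending: 475, 450, 450, 425, 400, 375, 375, 275, 200, 175, 125, 100.
  475 → stock rod 1 (new)  [load 475/525]
  450 → stock rod 2 (new)  [load 450/525]
  450 → stock rod 3 (new)  [load 450/525]
  425 → stock rod 4 (new)  [load 425/525]
  400 → stock rod 5 (new)  [load 400/525]
  375 → stock rod 6 (new)  [load 375/525]
  375 → stock rod 7 (new)  [load 375/525]
  275 → stock rod 8 (new)  [load 275/525]
  200 → stock rod 8  [load 475/525]
  175 → stock rod 9 (new)  [load 175/525]
  125 → stock rod 5  [load 525/525]
  100 → stock rod 4  [load 525/525]
9 stock rods opened.

9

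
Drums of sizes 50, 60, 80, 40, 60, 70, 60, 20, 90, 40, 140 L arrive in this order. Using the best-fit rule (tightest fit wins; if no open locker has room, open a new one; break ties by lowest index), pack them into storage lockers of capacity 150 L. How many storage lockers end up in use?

5

  50 → locker 1 (new)  [load 50/150]
  60 → locker 1  [load 110/150]
  80 → locker 2 (new)  [load 80/150]
  40 → locker 1  [load 150/150]
  60 → locker 2  [load 140/150]
  70 → locker 3 (new)  [load 70/150]
  60 → locker 3  [load 130/150]
  20 → locker 3  [load 150/150]
  90 → locker 4 (new)  [load 90/150]
  40 → locker 4  [load 130/150]
  140 → locker 5 (new)  [load 140/150]
5 storage lockers opened.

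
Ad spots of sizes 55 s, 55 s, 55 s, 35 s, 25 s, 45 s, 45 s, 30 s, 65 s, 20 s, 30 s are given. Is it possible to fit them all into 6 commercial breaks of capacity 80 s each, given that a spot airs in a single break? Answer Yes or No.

No

Total = 460 s; ⌈460/80⌉ = 6.
The bound of 6 does not rule out 6, but exhaustive search shows no assignment into 6 commercial breaks of capacity 80 s exists — the minimum is 7.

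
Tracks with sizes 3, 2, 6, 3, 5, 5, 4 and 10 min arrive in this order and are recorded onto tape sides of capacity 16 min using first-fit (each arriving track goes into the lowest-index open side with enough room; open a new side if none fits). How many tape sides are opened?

  3 → side 1 (new)  [load 3/16]
  2 → side 1  [load 5/16]
  6 → side 1  [load 11/16]
  3 → side 1  [load 14/16]
  5 → side 2 (new)  [load 5/16]
  5 → side 2  [load 10/16]
  4 → side 2  [load 14/16]
  10 → side 3 (new)  [load 10/16]
3 tape sides opened.

3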